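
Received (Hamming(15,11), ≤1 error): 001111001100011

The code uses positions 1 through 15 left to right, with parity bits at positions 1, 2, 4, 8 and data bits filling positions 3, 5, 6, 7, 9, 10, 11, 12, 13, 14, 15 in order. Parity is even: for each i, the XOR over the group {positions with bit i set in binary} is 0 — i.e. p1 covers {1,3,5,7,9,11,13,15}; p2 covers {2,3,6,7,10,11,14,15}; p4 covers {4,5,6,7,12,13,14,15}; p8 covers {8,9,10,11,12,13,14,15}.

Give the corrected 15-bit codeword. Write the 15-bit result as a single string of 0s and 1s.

s1 (pos 1,3,5,7,9,11,13,15): 0⊕1⊕1⊕0⊕1⊕0⊕0⊕1 = 0
s2 (pos 2,3,6,7,10,11,14,15): 0⊕1⊕1⊕0⊕1⊕0⊕1⊕1 = 1
s4 (pos 4,5,6,7,12,13,14,15): 1⊕1⊕1⊕0⊕0⊕0⊕1⊕1 = 1
s8 (pos 8,9,10,11,12,13,14,15): 0⊕1⊕1⊕0⊕0⊕0⊕1⊕1 = 0
Syndrome s8…s1 = 0110 → error at position 6.
Flip position 6: 001111001100011 → 001110001100011

001110001100011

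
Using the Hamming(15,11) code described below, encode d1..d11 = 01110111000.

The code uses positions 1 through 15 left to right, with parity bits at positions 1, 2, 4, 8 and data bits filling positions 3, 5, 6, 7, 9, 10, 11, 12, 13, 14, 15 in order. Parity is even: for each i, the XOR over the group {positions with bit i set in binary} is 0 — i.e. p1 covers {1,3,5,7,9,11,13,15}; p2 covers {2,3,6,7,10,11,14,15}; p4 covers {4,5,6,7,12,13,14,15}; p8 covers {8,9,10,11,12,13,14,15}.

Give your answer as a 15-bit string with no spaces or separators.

100011110111000

Place data at non-parity positions: p1 p2 0 p4 1 1 1 p8 0 1 1 1 0 0 0
p1 (pos 1,3,5,7,9,11,13,15): XOR of data positions = 0⊕1⊕1⊕0⊕1⊕0⊕0 = 1
p2 (pos 2,3,6,7,10,11,14,15): XOR of data positions = 0⊕1⊕1⊕1⊕1⊕0⊕0 = 0
p4 (pos 4,5,6,7,12,13,14,15): XOR of data positions = 1⊕1⊕1⊕1⊕0⊕0⊕0 = 0
p8 (pos 8,9,10,11,12,13,14,15): XOR of data positions = 0⊕1⊕1⊕1⊕0⊕0⊕0 = 1
Codeword: 100011110111000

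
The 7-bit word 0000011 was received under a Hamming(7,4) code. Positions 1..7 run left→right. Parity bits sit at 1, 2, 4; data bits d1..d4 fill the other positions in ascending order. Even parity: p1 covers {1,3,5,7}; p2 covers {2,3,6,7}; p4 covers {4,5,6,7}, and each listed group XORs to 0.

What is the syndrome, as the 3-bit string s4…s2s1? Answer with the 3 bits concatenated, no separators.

s1 (pos 1,3,5,7): 0⊕0⊕0⊕1 = 1
s2 (pos 2,3,6,7): 0⊕0⊕1⊕1 = 0
s4 (pos 4,5,6,7): 0⊕0⊕1⊕1 = 0
Syndrome s4…s1 = 001 → error at position 1.

001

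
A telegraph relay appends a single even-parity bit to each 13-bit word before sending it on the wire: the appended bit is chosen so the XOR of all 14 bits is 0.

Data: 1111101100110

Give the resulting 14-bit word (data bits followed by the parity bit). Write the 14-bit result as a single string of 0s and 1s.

11111011001101

XOR of the 13 data bits: 1⊕1⊕1⊕1⊕1⊕0⊕1⊕1⊕0⊕0⊕1⊕1⊕0 = 1
Parity bit = 1 (so all 14 bits XOR to 0).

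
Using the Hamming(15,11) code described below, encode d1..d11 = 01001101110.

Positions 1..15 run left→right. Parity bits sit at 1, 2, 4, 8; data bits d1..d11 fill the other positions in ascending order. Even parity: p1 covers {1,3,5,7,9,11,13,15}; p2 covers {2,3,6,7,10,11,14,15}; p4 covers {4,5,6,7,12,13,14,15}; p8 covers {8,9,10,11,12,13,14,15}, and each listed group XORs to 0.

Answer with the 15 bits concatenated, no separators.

100010011101110

Place data at non-parity positions: p1 p2 0 p4 1 0 0 p8 1 1 0 1 1 1 0
p1 (pos 1,3,5,7,9,11,13,15): XOR of data positions = 0⊕1⊕0⊕1⊕0⊕1⊕0 = 1
p2 (pos 2,3,6,7,10,11,14,15): XOR of data positions = 0⊕0⊕0⊕1⊕0⊕1⊕0 = 0
p4 (pos 4,5,6,7,12,13,14,15): XOR of data positions = 1⊕0⊕0⊕1⊕1⊕1⊕0 = 0
p8 (pos 8,9,10,11,12,13,14,15): XOR of data positions = 1⊕1⊕0⊕1⊕1⊕1⊕0 = 1
Codeword: 100010011101110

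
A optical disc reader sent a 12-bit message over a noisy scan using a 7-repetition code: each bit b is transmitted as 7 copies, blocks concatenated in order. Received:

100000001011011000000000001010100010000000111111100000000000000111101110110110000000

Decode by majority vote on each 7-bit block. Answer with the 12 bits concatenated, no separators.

Block 1 (1000000): 1 one → 0
Block 2 (0101101): 4 ones → 1
Block 3 (1000000): 1 one → 0
Block 4 (0000010): 1 one → 0
Block 5 (1010001): 3 ones → 0
Block 6 (0000000): 0 ones → 0
Block 7 (1111111): 7 ones → 1
Block 8 (0000000): 0 ones → 0
Block 9 (0000000): 0 ones → 0
Block 10 (1111011): 6 ones → 1
Block 11 (1011011): 5 ones → 1
Block 12 (0000000): 0 ones → 0

010000100110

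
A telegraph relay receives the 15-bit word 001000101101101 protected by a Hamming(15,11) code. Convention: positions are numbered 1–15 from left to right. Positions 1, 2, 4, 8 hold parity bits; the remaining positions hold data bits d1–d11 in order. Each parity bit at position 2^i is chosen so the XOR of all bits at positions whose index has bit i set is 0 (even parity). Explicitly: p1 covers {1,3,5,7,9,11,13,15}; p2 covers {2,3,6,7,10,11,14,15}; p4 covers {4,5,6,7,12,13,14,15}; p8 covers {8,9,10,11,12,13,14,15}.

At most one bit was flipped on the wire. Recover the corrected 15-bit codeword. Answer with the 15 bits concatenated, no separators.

s1 (pos 1,3,5,7,9,11,13,15): 0⊕1⊕0⊕1⊕1⊕0⊕1⊕1 = 1
s2 (pos 2,3,6,7,10,11,14,15): 0⊕1⊕0⊕1⊕1⊕0⊕0⊕1 = 0
s4 (pos 4,5,6,7,12,13,14,15): 0⊕0⊕0⊕1⊕1⊕1⊕0⊕1 = 0
s8 (pos 8,9,10,11,12,13,14,15): 0⊕1⊕1⊕0⊕1⊕1⊕0⊕1 = 1
Syndrome s8…s1 = 1001 → error at position 9.
Flip position 9: 001000101101101 → 001000100101101

001000100101101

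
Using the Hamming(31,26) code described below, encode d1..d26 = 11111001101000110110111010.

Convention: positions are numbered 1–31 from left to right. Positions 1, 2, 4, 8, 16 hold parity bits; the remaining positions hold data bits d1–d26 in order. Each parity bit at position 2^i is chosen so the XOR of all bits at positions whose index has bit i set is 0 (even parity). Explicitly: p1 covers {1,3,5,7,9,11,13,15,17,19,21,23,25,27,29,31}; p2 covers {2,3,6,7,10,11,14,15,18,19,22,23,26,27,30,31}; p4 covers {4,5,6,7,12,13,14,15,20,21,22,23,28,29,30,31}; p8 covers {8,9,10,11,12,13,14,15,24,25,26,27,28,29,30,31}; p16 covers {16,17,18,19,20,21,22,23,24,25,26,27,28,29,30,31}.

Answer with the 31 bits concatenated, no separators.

1011111110011010000110110111010

Place data at non-parity positions: p1 p2 1 p4 1 1 1 p8 1 0 0 1 1 0 1 p16 0 0 0 1 1 0 1 1 0 1 1 1 0 1 0
p1 (pos 1,3,5,7,9,11,13,15,17,19,21,23,25,27,29,31): XOR of data positions = 1⊕1⊕1⊕1⊕0⊕1⊕1⊕0⊕0⊕1⊕1⊕0⊕1⊕0⊕0 = 1
p2 (pos 2,3,6,7,10,11,14,15,18,19,22,23,26,27,30,31): XOR of data positions = 1⊕1⊕1⊕0⊕0⊕0⊕1⊕0⊕0⊕0⊕1⊕1⊕1⊕1⊕0 = 0
p4 (pos 4,5,6,7,12,13,14,15,20,21,22,23,28,29,30,31): XOR of data positions = 1⊕1⊕1⊕1⊕1⊕0⊕1⊕1⊕1⊕0⊕1⊕1⊕0⊕1⊕0 = 1
p8 (pos 8,9,10,11,12,13,14,15,24,25,26,27,28,29,30,31): XOR of data positions = 1⊕0⊕0⊕1⊕1⊕0⊕1⊕1⊕0⊕1⊕1⊕1⊕0⊕1⊕0 = 1
p16 (pos 16,17,18,19,20,21,22,23,24,25,26,27,28,29,30,31): XOR of data positions = 0⊕0⊕0⊕1⊕1⊕0⊕1⊕1⊕0⊕1⊕1⊕1⊕0⊕1⊕0 = 0
Codeword: 1011111110011010000110110111010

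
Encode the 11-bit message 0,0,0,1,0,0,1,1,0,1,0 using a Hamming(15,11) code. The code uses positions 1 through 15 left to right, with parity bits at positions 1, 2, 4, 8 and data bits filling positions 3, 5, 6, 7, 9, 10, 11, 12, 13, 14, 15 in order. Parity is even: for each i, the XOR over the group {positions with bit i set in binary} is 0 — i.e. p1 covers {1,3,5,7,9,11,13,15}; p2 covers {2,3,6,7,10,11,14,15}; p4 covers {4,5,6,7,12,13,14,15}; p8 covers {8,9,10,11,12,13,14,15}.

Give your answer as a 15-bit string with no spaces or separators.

010100110011010

Place data at non-parity positions: p1 p2 0 p4 0 0 1 p8 0 0 1 1 0 1 0
p1 (pos 1,3,5,7,9,11,13,15): XOR of data positions = 0⊕0⊕1⊕0⊕1⊕0⊕0 = 0
p2 (pos 2,3,6,7,10,11,14,15): XOR of data positions = 0⊕0⊕1⊕0⊕1⊕1⊕0 = 1
p4 (pos 4,5,6,7,12,13,14,15): XOR of data positions = 0⊕0⊕1⊕1⊕0⊕1⊕0 = 1
p8 (pos 8,9,10,11,12,13,14,15): XOR of data positions = 0⊕0⊕1⊕1⊕0⊕1⊕0 = 1
Codeword: 010100110011010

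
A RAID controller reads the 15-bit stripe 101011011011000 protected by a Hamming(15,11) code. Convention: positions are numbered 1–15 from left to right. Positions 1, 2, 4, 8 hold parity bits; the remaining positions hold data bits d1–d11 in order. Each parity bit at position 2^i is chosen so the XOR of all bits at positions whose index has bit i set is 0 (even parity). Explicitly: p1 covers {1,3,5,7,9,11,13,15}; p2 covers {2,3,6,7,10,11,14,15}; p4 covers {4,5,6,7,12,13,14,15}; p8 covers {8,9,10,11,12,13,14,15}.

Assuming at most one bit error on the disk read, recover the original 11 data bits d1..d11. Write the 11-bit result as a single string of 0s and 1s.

11111011000

s1 (pos 1,3,5,7,9,11,13,15): 1⊕1⊕1⊕0⊕1⊕1⊕0⊕0 = 1
s2 (pos 2,3,6,7,10,11,14,15): 0⊕1⊕1⊕0⊕0⊕1⊕0⊕0 = 1
s4 (pos 4,5,6,7,12,13,14,15): 0⊕1⊕1⊕0⊕1⊕0⊕0⊕0 = 1
s8 (pos 8,9,10,11,12,13,14,15): 1⊕1⊕0⊕1⊕1⊕0⊕0⊕0 = 0
Syndrome s8…s1 = 0111 → error at position 7.
Flip position 7: 101011011011000 → 101011111011000
Read data bits from positions 3,5,6,7,9,10,11,12,13,14,15: 11111011000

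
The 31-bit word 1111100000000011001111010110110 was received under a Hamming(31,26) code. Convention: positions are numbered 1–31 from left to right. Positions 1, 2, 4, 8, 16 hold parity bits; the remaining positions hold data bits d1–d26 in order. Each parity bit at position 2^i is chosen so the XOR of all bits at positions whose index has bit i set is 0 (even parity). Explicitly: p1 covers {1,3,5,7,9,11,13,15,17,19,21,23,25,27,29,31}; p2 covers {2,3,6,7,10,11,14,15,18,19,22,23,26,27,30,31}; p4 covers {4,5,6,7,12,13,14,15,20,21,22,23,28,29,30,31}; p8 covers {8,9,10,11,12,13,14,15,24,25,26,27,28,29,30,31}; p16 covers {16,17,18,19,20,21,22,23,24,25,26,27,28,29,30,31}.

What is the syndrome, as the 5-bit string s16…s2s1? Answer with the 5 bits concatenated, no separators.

00000

s1 (pos 1,3,5,7,9,11,13,15,17,19,21,23,25,27,29,31): 1⊕1⊕1⊕0⊕0⊕0⊕0⊕1⊕0⊕1⊕1⊕0⊕0⊕1⊕1⊕0 = 0
s2 (pos 2,3,6,7,10,11,14,15,18,19,22,23,26,27,30,31): 1⊕1⊕0⊕0⊕0⊕0⊕0⊕1⊕0⊕1⊕1⊕0⊕1⊕1⊕1⊕0 = 0
s4 (pos 4,5,6,7,12,13,14,15,20,21,22,23,28,29,30,31): 1⊕1⊕0⊕0⊕0⊕0⊕0⊕1⊕1⊕1⊕1⊕0⊕0⊕1⊕1⊕0 = 0
s8 (pos 8,9,10,11,12,13,14,15,24,25,26,27,28,29,30,31): 0⊕0⊕0⊕0⊕0⊕0⊕0⊕1⊕1⊕0⊕1⊕1⊕0⊕1⊕1⊕0 = 0
s16 (pos 16,17,18,19,20,21,22,23,24,25,26,27,28,29,30,31): 1⊕0⊕0⊕1⊕1⊕1⊕1⊕0⊕1⊕0⊕1⊕1⊕0⊕1⊕1⊕0 = 0
Syndrome s16…s1 = 00000 → no error.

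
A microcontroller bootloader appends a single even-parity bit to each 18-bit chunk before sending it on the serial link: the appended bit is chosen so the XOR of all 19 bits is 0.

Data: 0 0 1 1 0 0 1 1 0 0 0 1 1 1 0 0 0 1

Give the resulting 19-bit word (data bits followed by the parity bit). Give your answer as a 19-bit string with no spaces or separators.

0011001100011100010

XOR of the 18 data bits: 0⊕0⊕1⊕1⊕0⊕0⊕1⊕1⊕0⊕0⊕0⊕1⊕1⊕1⊕0⊕0⊕0⊕1 = 0
Parity bit = 0 (so all 19 bits XOR to 0).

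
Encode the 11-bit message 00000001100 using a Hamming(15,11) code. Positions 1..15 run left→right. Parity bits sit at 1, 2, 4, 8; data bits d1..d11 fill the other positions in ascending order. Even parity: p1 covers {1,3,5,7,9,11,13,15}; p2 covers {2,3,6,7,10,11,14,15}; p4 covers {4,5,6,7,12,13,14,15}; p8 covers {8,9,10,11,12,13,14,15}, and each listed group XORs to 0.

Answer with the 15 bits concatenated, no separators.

100000000001100

Place data at non-parity positions: p1 p2 0 p4 0 0 0 p8 0 0 0 1 1 0 0
p1 (pos 1,3,5,7,9,11,13,15): XOR of data positions = 0⊕0⊕0⊕0⊕0⊕1⊕0 = 1
p2 (pos 2,3,6,7,10,11,14,15): XOR of data positions = 0⊕0⊕0⊕0⊕0⊕0⊕0 = 0
p4 (pos 4,5,6,7,12,13,14,15): XOR of data positions = 0⊕0⊕0⊕1⊕1⊕0⊕0 = 0
p8 (pos 8,9,10,11,12,13,14,15): XOR of data positions = 0⊕0⊕0⊕1⊕1⊕0⊕0 = 0
Codeword: 100000000001100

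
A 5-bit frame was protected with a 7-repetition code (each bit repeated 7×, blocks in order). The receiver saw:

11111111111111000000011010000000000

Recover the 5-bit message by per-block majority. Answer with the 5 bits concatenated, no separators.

Block 1 (1111111): 7 ones → 1
Block 2 (1111111): 7 ones → 1
Block 3 (0000000): 0 ones → 0
Block 4 (1101000): 3 ones → 0
Block 5 (0000000): 0 ones → 0

11000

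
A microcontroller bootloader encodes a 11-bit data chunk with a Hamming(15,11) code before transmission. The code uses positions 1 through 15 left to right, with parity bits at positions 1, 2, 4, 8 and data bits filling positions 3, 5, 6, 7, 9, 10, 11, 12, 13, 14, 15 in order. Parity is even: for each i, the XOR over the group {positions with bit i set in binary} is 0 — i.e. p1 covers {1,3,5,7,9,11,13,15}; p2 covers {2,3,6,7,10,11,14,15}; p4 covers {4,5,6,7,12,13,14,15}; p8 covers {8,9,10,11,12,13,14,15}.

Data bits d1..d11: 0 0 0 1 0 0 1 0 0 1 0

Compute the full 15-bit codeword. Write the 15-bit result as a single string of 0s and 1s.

Place data at non-parity positions: p1 p2 0 p4 0 0 1 p8 0 0 1 0 0 1 0
p1 (pos 1,3,5,7,9,11,13,15): XOR of data positions = 0⊕0⊕1⊕0⊕1⊕0⊕0 = 0
p2 (pos 2,3,6,7,10,11,14,15): XOR of data positions = 0⊕0⊕1⊕0⊕1⊕1⊕0 = 1
p4 (pos 4,5,6,7,12,13,14,15): XOR of data positions = 0⊕0⊕1⊕0⊕0⊕1⊕0 = 0
p8 (pos 8,9,10,11,12,13,14,15): XOR of data positions = 0⊕0⊕1⊕0⊕0⊕1⊕0 = 0
Codeword: 010000100010010

010000100010010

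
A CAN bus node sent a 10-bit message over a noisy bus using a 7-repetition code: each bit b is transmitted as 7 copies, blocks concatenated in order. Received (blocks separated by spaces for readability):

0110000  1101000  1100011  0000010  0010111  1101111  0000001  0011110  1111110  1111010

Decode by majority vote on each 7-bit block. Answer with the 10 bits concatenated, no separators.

Block 1 (0110000): 2 ones → 0
Block 2 (1101000): 3 ones → 0
Block 3 (1100011): 4 ones → 1
Block 4 (0000010): 1 one → 0
Block 5 (0010111): 4 ones → 1
Block 6 (1101111): 6 ones → 1
Block 7 (0000001): 1 one → 0
Block 8 (0011110): 4 ones → 1
Block 9 (1111110): 6 ones → 1
Block 10 (1111010): 5 ones → 1

0010110111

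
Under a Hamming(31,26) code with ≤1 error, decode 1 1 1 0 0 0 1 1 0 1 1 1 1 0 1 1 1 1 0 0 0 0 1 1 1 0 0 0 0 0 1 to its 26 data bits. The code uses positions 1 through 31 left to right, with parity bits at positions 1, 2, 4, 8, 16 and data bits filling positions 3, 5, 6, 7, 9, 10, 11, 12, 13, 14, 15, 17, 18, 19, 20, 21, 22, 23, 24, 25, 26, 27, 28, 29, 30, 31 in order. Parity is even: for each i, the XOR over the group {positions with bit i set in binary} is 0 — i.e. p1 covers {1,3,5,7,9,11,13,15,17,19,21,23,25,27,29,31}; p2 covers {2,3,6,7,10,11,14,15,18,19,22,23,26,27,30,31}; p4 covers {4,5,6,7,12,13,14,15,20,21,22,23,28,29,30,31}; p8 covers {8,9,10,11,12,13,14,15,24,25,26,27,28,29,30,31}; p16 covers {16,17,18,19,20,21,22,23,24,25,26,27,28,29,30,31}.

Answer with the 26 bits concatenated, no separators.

10010111101110000111100001

s1 (pos 1,3,5,7,9,11,13,15,17,19,21,23,25,27,29,31): 1⊕1⊕0⊕1⊕0⊕1⊕1⊕1⊕1⊕0⊕0⊕1⊕1⊕0⊕0⊕1 = 0
s2 (pos 2,3,6,7,10,11,14,15,18,19,22,23,26,27,30,31): 1⊕1⊕0⊕1⊕1⊕1⊕0⊕1⊕1⊕0⊕0⊕1⊕0⊕0⊕0⊕1 = 1
s4 (pos 4,5,6,7,12,13,14,15,20,21,22,23,28,29,30,31): 0⊕0⊕0⊕1⊕1⊕1⊕0⊕1⊕0⊕0⊕0⊕1⊕0⊕0⊕0⊕1 = 0
s8 (pos 8,9,10,11,12,13,14,15,24,25,26,27,28,29,30,31): 1⊕0⊕1⊕1⊕1⊕1⊕0⊕1⊕1⊕1⊕0⊕0⊕0⊕0⊕0⊕1 = 1
s16 (pos 16,17,18,19,20,21,22,23,24,25,26,27,28,29,30,31): 1⊕1⊕1⊕0⊕0⊕0⊕0⊕1⊕1⊕1⊕0⊕0⊕0⊕0⊕0⊕1 = 1
Syndrome s16…s1 = 11010 → error at position 26.
Flip position 26: 1110001101111011110000111000001 → 1110001101111011110000111100001
Read data bits from positions 3,5,6,7,9,10,11,12,13,14,15,17,18,19,20,21,22,23,24,25,26,27,28,29,30,31: 10010111101110000111100001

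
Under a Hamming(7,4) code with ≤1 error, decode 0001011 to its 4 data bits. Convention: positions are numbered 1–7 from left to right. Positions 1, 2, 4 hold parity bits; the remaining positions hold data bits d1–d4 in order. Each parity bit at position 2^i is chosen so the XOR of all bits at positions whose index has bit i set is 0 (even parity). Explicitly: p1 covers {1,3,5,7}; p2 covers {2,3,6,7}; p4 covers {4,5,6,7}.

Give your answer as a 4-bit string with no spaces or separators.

0111

s1 (pos 1,3,5,7): 0⊕0⊕0⊕1 = 1
s2 (pos 2,3,6,7): 0⊕0⊕1⊕1 = 0
s4 (pos 4,5,6,7): 1⊕0⊕1⊕1 = 1
Syndrome s4…s1 = 101 → error at position 5.
Flip position 5: 0001011 → 0001111
Read data bits from positions 3,5,6,7: 0111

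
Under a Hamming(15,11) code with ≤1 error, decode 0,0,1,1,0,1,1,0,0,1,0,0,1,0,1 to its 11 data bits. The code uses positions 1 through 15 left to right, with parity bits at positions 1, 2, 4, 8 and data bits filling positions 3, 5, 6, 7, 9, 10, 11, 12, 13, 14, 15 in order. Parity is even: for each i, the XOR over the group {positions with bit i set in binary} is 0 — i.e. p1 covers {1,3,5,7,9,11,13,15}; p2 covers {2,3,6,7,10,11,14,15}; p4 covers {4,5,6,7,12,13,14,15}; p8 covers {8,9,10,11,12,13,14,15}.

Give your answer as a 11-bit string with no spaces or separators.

s1 (pos 1,3,5,7,9,11,13,15): 0⊕1⊕0⊕1⊕0⊕0⊕1⊕1 = 0
s2 (pos 2,3,6,7,10,11,14,15): 0⊕1⊕1⊕1⊕1⊕0⊕0⊕1 = 1
s4 (pos 4,5,6,7,12,13,14,15): 1⊕0⊕1⊕1⊕0⊕1⊕0⊕1 = 1
s8 (pos 8,9,10,11,12,13,14,15): 0⊕0⊕1⊕0⊕0⊕1⊕0⊕1 = 1
Syndrome s8…s1 = 1110 → error at position 14.
Flip position 14: 001101100100101 → 001101100100111
Read data bits from positions 3,5,6,7,9,10,11,12,13,14,15: 10110100111

10110100111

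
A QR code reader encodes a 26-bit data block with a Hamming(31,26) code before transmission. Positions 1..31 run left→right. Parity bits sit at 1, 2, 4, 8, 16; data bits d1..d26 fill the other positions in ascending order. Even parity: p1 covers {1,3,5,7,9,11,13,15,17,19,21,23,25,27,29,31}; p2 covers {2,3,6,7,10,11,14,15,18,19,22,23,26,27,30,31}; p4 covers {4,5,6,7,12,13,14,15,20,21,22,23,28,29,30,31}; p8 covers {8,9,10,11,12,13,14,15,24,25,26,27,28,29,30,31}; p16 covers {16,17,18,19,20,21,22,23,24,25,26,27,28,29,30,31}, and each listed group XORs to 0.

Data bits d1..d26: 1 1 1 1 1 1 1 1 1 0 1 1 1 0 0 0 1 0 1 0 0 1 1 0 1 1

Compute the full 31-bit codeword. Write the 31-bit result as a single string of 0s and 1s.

0110111111111010110001010011011

Place data at non-parity positions: p1 p2 1 p4 1 1 1 p8 1 1 1 1 1 0 1 p16 1 1 0 0 0 1 0 1 0 0 1 1 0 1 1
p1 (pos 1,3,5,7,9,11,13,15,17,19,21,23,25,27,29,31): XOR of data positions = 1⊕1⊕1⊕1⊕1⊕1⊕1⊕1⊕0⊕0⊕0⊕0⊕1⊕0⊕1 = 0
p2 (pos 2,3,6,7,10,11,14,15,18,19,22,23,26,27,30,31): XOR of data positions = 1⊕1⊕1⊕1⊕1⊕0⊕1⊕1⊕0⊕1⊕0⊕0⊕1⊕1⊕1 = 1
p4 (pos 4,5,6,7,12,13,14,15,20,21,22,23,28,29,30,31): XOR of data positions = 1⊕1⊕1⊕1⊕1⊕0⊕1⊕0⊕0⊕1⊕0⊕1⊕0⊕1⊕1 = 0
p8 (pos 8,9,10,11,12,13,14,15,24,25,26,27,28,29,30,31): XOR of data positions = 1⊕1⊕1⊕1⊕1⊕0⊕1⊕1⊕0⊕0⊕1⊕1⊕0⊕1⊕1 = 1
p16 (pos 16,17,18,19,20,21,22,23,24,25,26,27,28,29,30,31): XOR of data positions = 1⊕1⊕0⊕0⊕0⊕1⊕0⊕1⊕0⊕0⊕1⊕1⊕0⊕1⊕1 = 0
Codeword: 0110111111111010110001010011011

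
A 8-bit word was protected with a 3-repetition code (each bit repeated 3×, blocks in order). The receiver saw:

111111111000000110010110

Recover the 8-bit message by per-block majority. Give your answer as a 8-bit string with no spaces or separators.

11100101

Block 1 (111): 3 ones → 1
Block 2 (111): 3 ones → 1
Block 3 (111): 3 ones → 1
Block 4 (000): 0 ones → 0
Block 5 (000): 0 ones → 0
Block 6 (110): 2 ones → 1
Block 7 (010): 1 one → 0
Block 8 (110): 2 ones → 1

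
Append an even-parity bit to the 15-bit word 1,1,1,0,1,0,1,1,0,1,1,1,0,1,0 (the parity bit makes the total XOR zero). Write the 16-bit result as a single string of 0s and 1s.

1110101101110100

XOR of the 15 data bits: 1⊕1⊕1⊕0⊕1⊕0⊕1⊕1⊕0⊕1⊕1⊕1⊕0⊕1⊕0 = 0
Parity bit = 0 (so all 16 bits XOR to 0).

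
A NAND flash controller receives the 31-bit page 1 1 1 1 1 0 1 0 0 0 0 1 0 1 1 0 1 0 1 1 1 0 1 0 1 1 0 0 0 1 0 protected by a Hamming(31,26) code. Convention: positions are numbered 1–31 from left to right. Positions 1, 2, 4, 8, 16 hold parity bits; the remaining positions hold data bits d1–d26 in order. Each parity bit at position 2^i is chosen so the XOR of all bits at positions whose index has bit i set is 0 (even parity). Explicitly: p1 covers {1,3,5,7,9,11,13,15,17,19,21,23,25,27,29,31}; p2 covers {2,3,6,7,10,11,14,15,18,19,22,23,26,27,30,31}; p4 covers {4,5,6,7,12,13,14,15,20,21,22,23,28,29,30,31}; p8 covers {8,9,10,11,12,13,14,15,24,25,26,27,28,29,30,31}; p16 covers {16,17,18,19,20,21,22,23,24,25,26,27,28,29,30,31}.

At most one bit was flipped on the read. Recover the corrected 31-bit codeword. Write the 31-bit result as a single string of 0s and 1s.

1011101000010110101110101100010

s1 (pos 1,3,5,7,9,11,13,15,17,19,21,23,25,27,29,31): 1⊕1⊕1⊕1⊕0⊕0⊕0⊕1⊕1⊕1⊕1⊕1⊕1⊕0⊕0⊕0 = 0
s2 (pos 2,3,6,7,10,11,14,15,18,19,22,23,26,27,30,31): 1⊕1⊕0⊕1⊕0⊕0⊕1⊕1⊕0⊕1⊕0⊕1⊕1⊕0⊕1⊕0 = 1
s4 (pos 4,5,6,7,12,13,14,15,20,21,22,23,28,29,30,31): 1⊕1⊕0⊕1⊕1⊕0⊕1⊕1⊕1⊕1⊕0⊕1⊕0⊕0⊕1⊕0 = 0
s8 (pos 8,9,10,11,12,13,14,15,24,25,26,27,28,29,30,31): 0⊕0⊕0⊕0⊕1⊕0⊕1⊕1⊕0⊕1⊕1⊕0⊕0⊕0⊕1⊕0 = 0
s16 (pos 16,17,18,19,20,21,22,23,24,25,26,27,28,29,30,31): 0⊕1⊕0⊕1⊕1⊕1⊕0⊕1⊕0⊕1⊕1⊕0⊕0⊕0⊕1⊕0 = 0
Syndrome s16…s1 = 00010 → error at position 2.
Flip position 2: 1111101000010110101110101100010 → 1011101000010110101110101100010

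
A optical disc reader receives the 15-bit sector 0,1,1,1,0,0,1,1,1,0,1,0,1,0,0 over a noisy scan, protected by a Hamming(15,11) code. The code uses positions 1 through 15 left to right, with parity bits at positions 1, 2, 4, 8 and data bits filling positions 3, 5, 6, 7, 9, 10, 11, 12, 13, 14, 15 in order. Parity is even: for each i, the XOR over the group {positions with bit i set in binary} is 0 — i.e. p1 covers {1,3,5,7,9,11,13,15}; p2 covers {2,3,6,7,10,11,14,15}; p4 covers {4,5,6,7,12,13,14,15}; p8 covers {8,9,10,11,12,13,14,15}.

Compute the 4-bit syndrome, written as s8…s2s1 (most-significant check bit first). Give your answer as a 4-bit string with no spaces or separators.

s1 (pos 1,3,5,7,9,11,13,15): 0⊕1⊕0⊕1⊕1⊕1⊕1⊕0 = 1
s2 (pos 2,3,6,7,10,11,14,15): 1⊕1⊕0⊕1⊕0⊕1⊕0⊕0 = 0
s4 (pos 4,5,6,7,12,13,14,15): 1⊕0⊕0⊕1⊕0⊕1⊕0⊕0 = 1
s8 (pos 8,9,10,11,12,13,14,15): 1⊕1⊕0⊕1⊕0⊕1⊕0⊕0 = 0
Syndrome s8…s1 = 0101 → error at position 5.

0101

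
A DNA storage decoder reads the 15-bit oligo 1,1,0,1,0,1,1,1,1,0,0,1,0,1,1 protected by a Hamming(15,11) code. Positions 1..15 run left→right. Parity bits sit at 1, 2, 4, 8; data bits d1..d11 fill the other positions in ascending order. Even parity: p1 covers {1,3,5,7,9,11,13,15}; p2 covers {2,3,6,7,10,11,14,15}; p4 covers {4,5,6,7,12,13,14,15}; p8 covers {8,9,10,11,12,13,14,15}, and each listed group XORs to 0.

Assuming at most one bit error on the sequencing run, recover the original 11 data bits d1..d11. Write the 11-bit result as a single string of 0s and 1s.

s1 (pos 1,3,5,7,9,11,13,15): 1⊕0⊕0⊕1⊕1⊕0⊕0⊕1 = 0
s2 (pos 2,3,6,7,10,11,14,15): 1⊕0⊕1⊕1⊕0⊕0⊕1⊕1 = 1
s4 (pos 4,5,6,7,12,13,14,15): 1⊕0⊕1⊕1⊕1⊕0⊕1⊕1 = 0
s8 (pos 8,9,10,11,12,13,14,15): 1⊕1⊕0⊕0⊕1⊕0⊕1⊕1 = 1
Syndrome s8…s1 = 1010 → error at position 10.
Flip position 10: 110101111001011 → 110101111101011
Read data bits from positions 3,5,6,7,9,10,11,12,13,14,15: 00111101011

00111101011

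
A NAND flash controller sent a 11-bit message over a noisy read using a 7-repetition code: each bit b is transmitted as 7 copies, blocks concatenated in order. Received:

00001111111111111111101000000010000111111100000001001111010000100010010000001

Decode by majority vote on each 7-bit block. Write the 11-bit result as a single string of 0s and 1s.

01100101000

Block 1 (0000111): 3 ones → 0
Block 2 (1111111): 7 ones → 1
Block 3 (1111111): 7 ones → 1
Block 4 (0100000): 1 one → 0
Block 5 (0010000): 1 one → 0
Block 6 (1111111): 7 ones → 1
Block 7 (0000000): 0 ones → 0
Block 8 (1001111): 5 ones → 1
Block 9 (0100001): 2 ones → 0
Block 10 (0001001): 2 ones → 0
Block 11 (0000001): 1 one → 0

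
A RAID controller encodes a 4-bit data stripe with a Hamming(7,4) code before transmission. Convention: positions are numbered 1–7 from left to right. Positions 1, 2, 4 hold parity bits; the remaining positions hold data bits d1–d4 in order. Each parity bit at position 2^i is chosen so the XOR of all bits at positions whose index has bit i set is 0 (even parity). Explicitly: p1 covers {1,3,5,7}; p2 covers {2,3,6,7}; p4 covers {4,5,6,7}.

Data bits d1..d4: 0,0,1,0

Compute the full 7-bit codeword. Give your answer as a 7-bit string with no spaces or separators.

0101010

Place data at non-parity positions: p1 p2 0 p4 0 1 0
p1 (pos 1,3,5,7): XOR of data positions = 0⊕0⊕0 = 0
p2 (pos 2,3,6,7): XOR of data positions = 0⊕1⊕0 = 1
p4 (pos 4,5,6,7): XOR of data positions = 0⊕1⊕0 = 1
Codeword: 0101010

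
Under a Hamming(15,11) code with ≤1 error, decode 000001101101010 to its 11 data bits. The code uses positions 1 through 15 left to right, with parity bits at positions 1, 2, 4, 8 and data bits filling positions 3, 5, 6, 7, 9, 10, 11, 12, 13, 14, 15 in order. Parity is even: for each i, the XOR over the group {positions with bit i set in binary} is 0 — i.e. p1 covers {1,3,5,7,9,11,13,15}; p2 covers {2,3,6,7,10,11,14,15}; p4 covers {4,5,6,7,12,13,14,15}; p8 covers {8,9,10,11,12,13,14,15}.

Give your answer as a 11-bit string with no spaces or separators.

s1 (pos 1,3,5,7,9,11,13,15): 0⊕0⊕0⊕1⊕1⊕0⊕0⊕0 = 0
s2 (pos 2,3,6,7,10,11,14,15): 0⊕0⊕1⊕1⊕1⊕0⊕1⊕0 = 0
s4 (pos 4,5,6,7,12,13,14,15): 0⊕0⊕1⊕1⊕1⊕0⊕1⊕0 = 0
s8 (pos 8,9,10,11,12,13,14,15): 0⊕1⊕1⊕0⊕1⊕0⊕1⊕0 = 0
Syndrome s8…s1 = 0000 → no error.
Read data bits from positions 3,5,6,7,9,10,11,12,13,14,15: 00111101010

00111101010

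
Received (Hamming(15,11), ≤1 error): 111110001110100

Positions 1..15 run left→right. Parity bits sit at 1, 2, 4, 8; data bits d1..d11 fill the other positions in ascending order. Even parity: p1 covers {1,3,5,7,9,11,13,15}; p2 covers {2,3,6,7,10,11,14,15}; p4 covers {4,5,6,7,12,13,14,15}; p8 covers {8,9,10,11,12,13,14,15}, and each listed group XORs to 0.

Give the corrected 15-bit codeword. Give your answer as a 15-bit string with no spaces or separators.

111010001110100

s1 (pos 1,3,5,7,9,11,13,15): 1⊕1⊕1⊕0⊕1⊕1⊕1⊕0 = 0
s2 (pos 2,3,6,7,10,11,14,15): 1⊕1⊕0⊕0⊕1⊕1⊕0⊕0 = 0
s4 (pos 4,5,6,7,12,13,14,15): 1⊕1⊕0⊕0⊕0⊕1⊕0⊕0 = 1
s8 (pos 8,9,10,11,12,13,14,15): 0⊕1⊕1⊕1⊕0⊕1⊕0⊕0 = 0
Syndrome s8…s1 = 0100 → error at position 4.
Flip position 4: 111110001110100 → 111010001110100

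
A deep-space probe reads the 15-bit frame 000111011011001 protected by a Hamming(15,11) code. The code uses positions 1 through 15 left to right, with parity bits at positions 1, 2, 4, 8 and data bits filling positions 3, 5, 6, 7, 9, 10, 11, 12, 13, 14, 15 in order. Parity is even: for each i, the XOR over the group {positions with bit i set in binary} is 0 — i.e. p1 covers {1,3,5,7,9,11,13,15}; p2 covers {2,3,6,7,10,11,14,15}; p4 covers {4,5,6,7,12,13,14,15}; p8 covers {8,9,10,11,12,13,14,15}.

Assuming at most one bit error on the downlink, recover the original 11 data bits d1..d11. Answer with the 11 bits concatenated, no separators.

01101011011

s1 (pos 1,3,5,7,9,11,13,15): 0⊕0⊕1⊕0⊕1⊕1⊕0⊕1 = 0
s2 (pos 2,3,6,7,10,11,14,15): 0⊕0⊕1⊕0⊕0⊕1⊕0⊕1 = 1
s4 (pos 4,5,6,7,12,13,14,15): 1⊕1⊕1⊕0⊕1⊕0⊕0⊕1 = 1
s8 (pos 8,9,10,11,12,13,14,15): 1⊕1⊕0⊕1⊕1⊕0⊕0⊕1 = 1
Syndrome s8…s1 = 1110 → error at position 14.
Flip position 14: 000111011011001 → 000111011011011
Read data bits from positions 3,5,6,7,9,10,11,12,13,14,15: 01101011011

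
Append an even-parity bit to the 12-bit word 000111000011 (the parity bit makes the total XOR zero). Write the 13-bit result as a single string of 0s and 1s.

0001110000111

XOR of the 12 data bits: 0⊕0⊕0⊕1⊕1⊕1⊕0⊕0⊕0⊕0⊕1⊕1 = 1
Parity bit = 1 (so all 13 bits XOR to 0).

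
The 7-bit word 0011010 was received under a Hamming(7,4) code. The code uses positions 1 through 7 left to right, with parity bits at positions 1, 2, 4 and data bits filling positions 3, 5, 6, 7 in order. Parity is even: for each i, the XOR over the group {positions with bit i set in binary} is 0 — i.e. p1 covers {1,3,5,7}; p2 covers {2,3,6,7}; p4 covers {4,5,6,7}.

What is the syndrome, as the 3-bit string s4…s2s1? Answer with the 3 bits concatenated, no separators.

s1 (pos 1,3,5,7): 0⊕1⊕0⊕0 = 1
s2 (pos 2,3,6,7): 0⊕1⊕1⊕0 = 0
s4 (pos 4,5,6,7): 1⊕0⊕1⊕0 = 0
Syndrome s4…s1 = 001 → error at position 1.

001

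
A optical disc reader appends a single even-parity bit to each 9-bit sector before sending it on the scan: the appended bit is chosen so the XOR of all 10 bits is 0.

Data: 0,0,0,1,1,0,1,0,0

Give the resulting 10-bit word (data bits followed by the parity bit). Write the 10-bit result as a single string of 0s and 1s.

XOR of the 9 data bits: 0⊕0⊕0⊕1⊕1⊕0⊕1⊕0⊕0 = 1
Parity bit = 1 (so all 10 bits XOR to 0).

0001101001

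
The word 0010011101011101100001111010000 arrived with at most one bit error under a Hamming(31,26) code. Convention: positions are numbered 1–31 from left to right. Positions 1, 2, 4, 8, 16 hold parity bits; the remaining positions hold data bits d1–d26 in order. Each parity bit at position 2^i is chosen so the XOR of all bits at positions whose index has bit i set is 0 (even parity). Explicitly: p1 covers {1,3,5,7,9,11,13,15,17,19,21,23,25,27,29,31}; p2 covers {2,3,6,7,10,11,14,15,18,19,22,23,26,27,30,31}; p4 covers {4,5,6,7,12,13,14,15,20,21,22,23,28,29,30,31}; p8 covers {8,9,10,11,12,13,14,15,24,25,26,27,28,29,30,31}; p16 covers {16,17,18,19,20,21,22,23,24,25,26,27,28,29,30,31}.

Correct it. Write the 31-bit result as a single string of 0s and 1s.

0010011101011101100011111010000

s1 (pos 1,3,5,7,9,11,13,15,17,19,21,23,25,27,29,31): 0⊕1⊕0⊕1⊕0⊕0⊕1⊕0⊕1⊕0⊕0⊕1⊕1⊕1⊕0⊕0 = 1
s2 (pos 2,3,6,7,10,11,14,15,18,19,22,23,26,27,30,31): 0⊕1⊕1⊕1⊕1⊕0⊕1⊕0⊕0⊕0⊕1⊕1⊕0⊕1⊕0⊕0 = 0
s4 (pos 4,5,6,7,12,13,14,15,20,21,22,23,28,29,30,31): 0⊕0⊕1⊕1⊕1⊕1⊕1⊕0⊕0⊕0⊕1⊕1⊕0⊕0⊕0⊕0 = 1
s8 (pos 8,9,10,11,12,13,14,15,24,25,26,27,28,29,30,31): 1⊕0⊕1⊕0⊕1⊕1⊕1⊕0⊕1⊕1⊕0⊕1⊕0⊕0⊕0⊕0 = 0
s16 (pos 16,17,18,19,20,21,22,23,24,25,26,27,28,29,30,31): 1⊕1⊕0⊕0⊕0⊕0⊕1⊕1⊕1⊕1⊕0⊕1⊕0⊕0⊕0⊕0 = 1
Syndrome s16…s1 = 10101 → error at position 21.
Flip position 21: 0010011101011101100001111010000 → 0010011101011101100011111010000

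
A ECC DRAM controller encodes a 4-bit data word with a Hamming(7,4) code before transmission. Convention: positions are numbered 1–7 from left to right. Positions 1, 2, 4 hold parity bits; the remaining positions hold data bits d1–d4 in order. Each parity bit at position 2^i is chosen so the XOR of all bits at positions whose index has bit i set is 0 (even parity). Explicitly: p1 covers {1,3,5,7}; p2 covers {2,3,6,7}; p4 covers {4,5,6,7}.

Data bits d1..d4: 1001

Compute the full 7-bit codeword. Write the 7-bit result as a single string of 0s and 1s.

Place data at non-parity positions: p1 p2 1 p4 0 0 1
p1 (pos 1,3,5,7): XOR of data positions = 1⊕0⊕1 = 0
p2 (pos 2,3,6,7): XOR of data positions = 1⊕0⊕1 = 0
p4 (pos 4,5,6,7): XOR of data positions = 0⊕0⊕1 = 1
Codeword: 0011001

0011001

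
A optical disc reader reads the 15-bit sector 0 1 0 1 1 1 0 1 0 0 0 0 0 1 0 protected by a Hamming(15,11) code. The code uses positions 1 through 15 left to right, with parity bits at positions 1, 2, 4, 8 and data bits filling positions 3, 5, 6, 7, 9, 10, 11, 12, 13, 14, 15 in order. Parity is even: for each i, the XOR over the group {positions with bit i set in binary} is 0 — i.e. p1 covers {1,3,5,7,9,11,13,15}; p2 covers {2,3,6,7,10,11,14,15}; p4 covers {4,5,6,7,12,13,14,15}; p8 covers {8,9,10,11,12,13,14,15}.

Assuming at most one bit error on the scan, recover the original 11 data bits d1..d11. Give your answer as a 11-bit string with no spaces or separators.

s1 (pos 1,3,5,7,9,11,13,15): 0⊕0⊕1⊕0⊕0⊕0⊕0⊕0 = 1
s2 (pos 2,3,6,7,10,11,14,15): 1⊕0⊕1⊕0⊕0⊕0⊕1⊕0 = 1
s4 (pos 4,5,6,7,12,13,14,15): 1⊕1⊕1⊕0⊕0⊕0⊕1⊕0 = 0
s8 (pos 8,9,10,11,12,13,14,15): 1⊕0⊕0⊕0⊕0⊕0⊕1⊕0 = 0
Syndrome s8…s1 = 0011 → error at position 3.
Flip position 3: 010111010000010 → 011111010000010
Read data bits from positions 3,5,6,7,9,10,11,12,13,14,15: 11100000010

11100000010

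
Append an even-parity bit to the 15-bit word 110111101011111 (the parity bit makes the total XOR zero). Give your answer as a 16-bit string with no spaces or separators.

1101111010111110

XOR of the 15 data bits: 1⊕1⊕0⊕1⊕1⊕1⊕1⊕0⊕1⊕0⊕1⊕1⊕1⊕1⊕1 = 0
Parity bit = 0 (so all 16 bits XOR to 0).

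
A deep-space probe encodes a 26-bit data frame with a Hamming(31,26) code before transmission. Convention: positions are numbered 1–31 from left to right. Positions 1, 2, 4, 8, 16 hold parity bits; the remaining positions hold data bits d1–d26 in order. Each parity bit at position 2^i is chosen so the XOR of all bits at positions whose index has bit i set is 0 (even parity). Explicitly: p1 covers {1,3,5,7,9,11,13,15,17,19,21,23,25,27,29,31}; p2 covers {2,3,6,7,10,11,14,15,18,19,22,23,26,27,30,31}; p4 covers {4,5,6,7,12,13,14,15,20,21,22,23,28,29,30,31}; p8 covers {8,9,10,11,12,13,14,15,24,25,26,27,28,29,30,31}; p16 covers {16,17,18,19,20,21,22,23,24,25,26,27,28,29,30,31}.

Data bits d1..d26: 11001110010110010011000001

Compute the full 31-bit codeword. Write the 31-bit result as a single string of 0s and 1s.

Place data at non-parity positions: p1 p2 1 p4 1 0 0 p8 1 1 1 0 0 1 0 p16 1 1 0 0 1 0 0 1 1 0 0 0 0 0 1
p1 (pos 1,3,5,7,9,11,13,15,17,19,21,23,25,27,29,31): XOR of data positions = 1⊕1⊕0⊕1⊕1⊕0⊕0⊕1⊕0⊕1⊕0⊕1⊕0⊕0⊕1 = 0
p2 (pos 2,3,6,7,10,11,14,15,18,19,22,23,26,27,30,31): XOR of data positions = 1⊕0⊕0⊕1⊕1⊕1⊕0⊕1⊕0⊕0⊕0⊕0⊕0⊕0⊕1 = 0
p4 (pos 4,5,6,7,12,13,14,15,20,21,22,23,28,29,30,31): XOR of data positions = 1⊕0⊕0⊕0⊕0⊕1⊕0⊕0⊕1⊕0⊕0⊕0⊕0⊕0⊕1 = 0
p8 (pos 8,9,10,11,12,13,14,15,24,25,26,27,28,29,30,31): XOR of data positions = 1⊕1⊕1⊕0⊕0⊕1⊕0⊕1⊕1⊕0⊕0⊕0⊕0⊕0⊕1 = 1
p16 (pos 16,17,18,19,20,21,22,23,24,25,26,27,28,29,30,31): XOR of data positions = 1⊕1⊕0⊕0⊕1⊕0⊕0⊕1⊕1⊕0⊕0⊕0⊕0⊕0⊕1 = 0
Codeword: 0010100111100100110010011000001

0010100111100100110010011000001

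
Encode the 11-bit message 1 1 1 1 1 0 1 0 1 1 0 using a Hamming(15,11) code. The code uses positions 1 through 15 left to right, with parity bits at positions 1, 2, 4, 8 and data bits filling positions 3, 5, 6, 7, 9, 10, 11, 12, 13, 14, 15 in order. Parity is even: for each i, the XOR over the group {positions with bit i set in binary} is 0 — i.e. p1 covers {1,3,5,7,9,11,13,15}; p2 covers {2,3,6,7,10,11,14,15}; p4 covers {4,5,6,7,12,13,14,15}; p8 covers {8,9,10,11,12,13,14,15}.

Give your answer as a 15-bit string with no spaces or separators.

011111101010110

Place data at non-parity positions: p1 p2 1 p4 1 1 1 p8 1 0 1 0 1 1 0
p1 (pos 1,3,5,7,9,11,13,15): XOR of data positions = 1⊕1⊕1⊕1⊕1⊕1⊕0 = 0
p2 (pos 2,3,6,7,10,11,14,15): XOR of data positions = 1⊕1⊕1⊕0⊕1⊕1⊕0 = 1
p4 (pos 4,5,6,7,12,13,14,15): XOR of data positions = 1⊕1⊕1⊕0⊕1⊕1⊕0 = 1
p8 (pos 8,9,10,11,12,13,14,15): XOR of data positions = 1⊕0⊕1⊕0⊕1⊕1⊕0 = 0
Codeword: 011111101010110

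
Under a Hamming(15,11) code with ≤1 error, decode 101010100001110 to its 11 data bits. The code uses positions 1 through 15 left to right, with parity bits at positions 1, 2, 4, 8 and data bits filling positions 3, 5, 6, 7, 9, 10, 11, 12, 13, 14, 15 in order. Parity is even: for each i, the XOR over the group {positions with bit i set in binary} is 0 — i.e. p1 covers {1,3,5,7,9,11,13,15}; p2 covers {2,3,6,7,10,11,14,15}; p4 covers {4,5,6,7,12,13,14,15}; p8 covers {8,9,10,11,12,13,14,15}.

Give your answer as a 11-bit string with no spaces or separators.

s1 (pos 1,3,5,7,9,11,13,15): 1⊕1⊕1⊕1⊕0⊕0⊕1⊕0 = 1
s2 (pos 2,3,6,7,10,11,14,15): 0⊕1⊕0⊕1⊕0⊕0⊕1⊕0 = 1
s4 (pos 4,5,6,7,12,13,14,15): 0⊕1⊕0⊕1⊕1⊕1⊕1⊕0 = 1
s8 (pos 8,9,10,11,12,13,14,15): 0⊕0⊕0⊕0⊕1⊕1⊕1⊕0 = 1
Syndrome s8…s1 = 1111 → error at position 15.
Flip position 15: 101010100001110 → 101010100001111
Read data bits from positions 3,5,6,7,9,10,11,12,13,14,15: 11010001111

11010001111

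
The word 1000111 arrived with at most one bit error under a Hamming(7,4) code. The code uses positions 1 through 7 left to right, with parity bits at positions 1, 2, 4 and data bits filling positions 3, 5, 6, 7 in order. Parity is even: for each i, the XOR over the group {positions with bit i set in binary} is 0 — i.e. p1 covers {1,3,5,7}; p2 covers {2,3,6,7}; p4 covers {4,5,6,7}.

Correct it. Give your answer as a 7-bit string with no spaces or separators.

s1 (pos 1,3,5,7): 1⊕0⊕1⊕1 = 1
s2 (pos 2,3,6,7): 0⊕0⊕1⊕1 = 0
s4 (pos 4,5,6,7): 0⊕1⊕1⊕1 = 1
Syndrome s4…s1 = 101 → error at position 5.
Flip position 5: 1000111 → 1000011

1000011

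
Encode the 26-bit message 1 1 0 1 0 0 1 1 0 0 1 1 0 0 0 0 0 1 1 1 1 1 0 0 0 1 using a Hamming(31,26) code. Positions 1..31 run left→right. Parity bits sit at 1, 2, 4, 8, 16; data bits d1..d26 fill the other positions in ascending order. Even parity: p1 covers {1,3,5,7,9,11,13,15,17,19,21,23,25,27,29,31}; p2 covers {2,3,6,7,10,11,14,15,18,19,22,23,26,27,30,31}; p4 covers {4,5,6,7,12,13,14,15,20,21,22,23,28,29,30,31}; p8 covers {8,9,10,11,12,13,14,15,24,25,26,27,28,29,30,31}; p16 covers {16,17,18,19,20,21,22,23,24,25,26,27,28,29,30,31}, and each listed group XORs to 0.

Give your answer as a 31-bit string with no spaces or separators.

Place data at non-parity positions: p1 p2 1 p4 1 0 1 p8 0 0 1 1 0 0 1 p16 1 0 0 0 0 0 1 1 1 1 1 0 0 0 1
p1 (pos 1,3,5,7,9,11,13,15,17,19,21,23,25,27,29,31): XOR of data positions = 1⊕1⊕1⊕0⊕1⊕0⊕1⊕1⊕0⊕0⊕1⊕1⊕1⊕0⊕1 = 0
p2 (pos 2,3,6,7,10,11,14,15,18,19,22,23,26,27,30,31): XOR of data positions = 1⊕0⊕1⊕0⊕1⊕0⊕1⊕0⊕0⊕0⊕1⊕1⊕1⊕0⊕1 = 0
p4 (pos 4,5,6,7,12,13,14,15,20,21,22,23,28,29,30,31): XOR of data positions = 1⊕0⊕1⊕1⊕0⊕0⊕1⊕0⊕0⊕0⊕1⊕0⊕0⊕0⊕1 = 0
p8 (pos 8,9,10,11,12,13,14,15,24,25,26,27,28,29,30,31): XOR of data positions = 0⊕0⊕1⊕1⊕0⊕0⊕1⊕1⊕1⊕1⊕1⊕0⊕0⊕0⊕1 = 0
p16 (pos 16,17,18,19,20,21,22,23,24,25,26,27,28,29,30,31): XOR of data positions = 1⊕0⊕0⊕0⊕0⊕0⊕1⊕1⊕1⊕1⊕1⊕0⊕0⊕0⊕1 = 1
Codeword: 0010101000110011100000111110001

0010101000110011100000111110001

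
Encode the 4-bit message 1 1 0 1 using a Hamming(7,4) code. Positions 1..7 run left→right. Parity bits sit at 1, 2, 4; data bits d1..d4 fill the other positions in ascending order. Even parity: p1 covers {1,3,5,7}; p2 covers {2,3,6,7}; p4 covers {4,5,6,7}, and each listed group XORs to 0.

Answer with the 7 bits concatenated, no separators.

1010101

Place data at non-parity positions: p1 p2 1 p4 1 0 1
p1 (pos 1,3,5,7): XOR of data positions = 1⊕1⊕1 = 1
p2 (pos 2,3,6,7): XOR of data positions = 1⊕0⊕1 = 0
p4 (pos 4,5,6,7): XOR of data positions = 1⊕0⊕1 = 0
Codeword: 1010101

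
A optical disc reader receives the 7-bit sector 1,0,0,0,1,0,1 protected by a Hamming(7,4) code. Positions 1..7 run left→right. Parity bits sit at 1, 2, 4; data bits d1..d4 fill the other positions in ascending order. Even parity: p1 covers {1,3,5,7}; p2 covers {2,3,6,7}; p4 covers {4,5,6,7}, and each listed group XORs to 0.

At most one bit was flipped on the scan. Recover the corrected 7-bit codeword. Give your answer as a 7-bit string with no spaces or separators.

1010101

s1 (pos 1,3,5,7): 1⊕0⊕1⊕1 = 1
s2 (pos 2,3,6,7): 0⊕0⊕0⊕1 = 1
s4 (pos 4,5,6,7): 0⊕1⊕0⊕1 = 0
Syndrome s4…s1 = 011 → error at position 3.
Flip position 3: 1000101 → 1010101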